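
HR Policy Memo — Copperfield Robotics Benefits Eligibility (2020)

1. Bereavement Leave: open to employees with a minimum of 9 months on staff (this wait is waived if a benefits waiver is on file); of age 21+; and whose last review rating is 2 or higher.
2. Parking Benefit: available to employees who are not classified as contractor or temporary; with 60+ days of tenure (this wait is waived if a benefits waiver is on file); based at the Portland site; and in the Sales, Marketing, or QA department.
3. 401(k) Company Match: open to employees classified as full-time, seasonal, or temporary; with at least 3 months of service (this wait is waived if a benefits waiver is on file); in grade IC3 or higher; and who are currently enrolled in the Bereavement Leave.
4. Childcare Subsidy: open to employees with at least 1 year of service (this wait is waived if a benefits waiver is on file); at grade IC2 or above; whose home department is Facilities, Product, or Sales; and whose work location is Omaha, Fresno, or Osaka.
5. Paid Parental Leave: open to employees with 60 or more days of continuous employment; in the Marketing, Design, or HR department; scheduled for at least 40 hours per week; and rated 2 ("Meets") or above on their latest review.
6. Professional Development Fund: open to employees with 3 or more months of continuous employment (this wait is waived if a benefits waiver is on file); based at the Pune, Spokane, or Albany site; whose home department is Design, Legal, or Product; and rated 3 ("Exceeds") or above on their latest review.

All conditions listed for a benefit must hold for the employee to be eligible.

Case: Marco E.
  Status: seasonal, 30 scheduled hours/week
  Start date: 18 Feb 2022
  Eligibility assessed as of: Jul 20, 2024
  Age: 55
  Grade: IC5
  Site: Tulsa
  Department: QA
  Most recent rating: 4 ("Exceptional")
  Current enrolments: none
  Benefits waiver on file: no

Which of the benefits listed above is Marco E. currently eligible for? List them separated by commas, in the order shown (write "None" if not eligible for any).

Bereavement Leave

Service from 18 Feb 2022 to Jul 20, 2024: 883 days.
Bereavement Leave — no waiver, service 883 days ≥ 9 months (≈270 days) ✓; age 55 ≥ 21 ✓; rating 4 ≥ 2 ✓ → eligible.
Parking Benefit — status seasonal ✓ (not excluded); no waiver, service 883 days ≥ 60 days ✓; site Tulsa ✗ (not Portland) → not eligible.
401(k) Company Match — status seasonal ✓; no waiver, service 883 days ≥ 3 months (≈90 days) ✓; grade IC5 ≥ IC3 ✓; not enrolled in Bereavement Leave ✗ → not eligible.
Childcare Subsidy — no waiver, service 883 days ≥ 1 year (≈365 days) ✓; grade IC5 ≥ IC2 ✓; dept QA ✗ → not eligible.
Paid Parental Leave — service 883 days ≥ 60 days ✓; dept QA ✗ → not eligible.
Professional Development Fund — no waiver, service 883 days ≥ 3 months (≈90 days) ✓; site Tulsa ✗ (not Pune, Spokane, or Albany) → not eligible.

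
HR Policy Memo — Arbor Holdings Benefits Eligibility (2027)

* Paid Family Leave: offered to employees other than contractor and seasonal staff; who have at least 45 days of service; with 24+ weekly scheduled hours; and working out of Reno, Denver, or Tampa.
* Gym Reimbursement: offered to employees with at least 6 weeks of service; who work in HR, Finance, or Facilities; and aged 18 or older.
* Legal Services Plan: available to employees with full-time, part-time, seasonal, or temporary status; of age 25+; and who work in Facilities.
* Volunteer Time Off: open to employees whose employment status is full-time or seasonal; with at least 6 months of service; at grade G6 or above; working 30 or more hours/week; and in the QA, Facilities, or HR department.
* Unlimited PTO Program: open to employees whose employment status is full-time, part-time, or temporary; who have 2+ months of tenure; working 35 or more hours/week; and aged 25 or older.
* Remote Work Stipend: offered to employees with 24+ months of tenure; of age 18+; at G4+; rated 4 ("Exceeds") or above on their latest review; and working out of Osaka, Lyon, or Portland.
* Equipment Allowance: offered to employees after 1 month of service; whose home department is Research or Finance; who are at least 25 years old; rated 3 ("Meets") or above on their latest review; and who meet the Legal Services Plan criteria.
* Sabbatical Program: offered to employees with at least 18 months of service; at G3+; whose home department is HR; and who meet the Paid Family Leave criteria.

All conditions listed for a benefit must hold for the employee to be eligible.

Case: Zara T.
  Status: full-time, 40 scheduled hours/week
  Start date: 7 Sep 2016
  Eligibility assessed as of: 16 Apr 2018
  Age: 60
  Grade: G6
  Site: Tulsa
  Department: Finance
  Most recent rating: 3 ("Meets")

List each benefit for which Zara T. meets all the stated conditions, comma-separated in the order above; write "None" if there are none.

Gym Reimbursement, Unlimited PTO Program

Service from 7 Sep 2016 to 16 Apr 2018: 586 days.
Paid Family Leave — status full-time ✓ (not excluded); service 586 days ≥ 45 days ✓; 40 hrs/wk ≥ 24 ✓; site Tulsa ✗ (not Reno, Denver, or Tampa) → not eligible.
Gym Reimbursement — service 586 days ≥ 6 weeks (≈42 days) ✓; dept Finance ✓; age 60 ≥ 18 ✓ → eligible.
Legal Services Plan — status full-time ✓; age 60 ≥ 25 ✓; dept Finance ✗ → not eligible.
Volunteer Time Off — status full-time ✓; service 586 days ≥ 6 months (≈180 days) ✓; grade G6 ≥ G6 ✓; 40 hrs/wk ≥ 30 ✓; dept Finance ✗ → not eligible.
Unlimited PTO Program — status full-time ✓; service 586 days ≥ 2 months (≈60 days) ✓; 40 hrs/wk ≥ 35 ✓; age 60 ≥ 25 ✓ → eligible.
Remote Work Stipend — service 586 days < 24 months (≈720 days) ✗ → not eligible.
Equipment Allowance — service 586 days ≥ 1 month (≈30 days) ✓; dept Finance ✓; age 60 ≥ 25 ✓; rating 3 ≥ 3 ✓; not eligible for Legal Services Plan ✗ → not eligible.
Sabbatical Program — service 586 days ≥ 18 months (≈540 days) ✓; grade G6 ≥ G3 ✓; dept Finance ✗ → not eligible.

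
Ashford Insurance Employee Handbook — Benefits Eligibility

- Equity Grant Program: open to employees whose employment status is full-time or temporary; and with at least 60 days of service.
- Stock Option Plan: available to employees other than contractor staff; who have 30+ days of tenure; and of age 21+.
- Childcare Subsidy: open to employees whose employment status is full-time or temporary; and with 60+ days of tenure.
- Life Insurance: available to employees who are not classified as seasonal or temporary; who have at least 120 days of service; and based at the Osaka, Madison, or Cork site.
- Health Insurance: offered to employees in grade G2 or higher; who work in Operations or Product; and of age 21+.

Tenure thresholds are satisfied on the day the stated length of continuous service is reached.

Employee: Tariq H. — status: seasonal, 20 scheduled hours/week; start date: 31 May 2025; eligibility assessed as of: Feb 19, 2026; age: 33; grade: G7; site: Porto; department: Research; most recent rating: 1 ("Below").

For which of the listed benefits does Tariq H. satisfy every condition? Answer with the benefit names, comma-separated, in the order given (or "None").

Stock Option Plan

Service from 31 May 2025 to Feb 19, 2026: 264 days.
Equity Grant Program — status seasonal ✗ (requires full-time or temporary) → not eligible.
Stock Option Plan — status seasonal ✓ (not excluded); service 264 days ≥ 30 days ✓; age 33 ≥ 21 ✓ → eligible.
Childcare Subsidy — status seasonal ✗ (requires full-time or temporary) → not eligible.
Life Insurance — status seasonal ✗ (excluded) → not eligible.
Health Insurance — grade G7 ≥ G2 ✓; dept Research ✗ → not eligible.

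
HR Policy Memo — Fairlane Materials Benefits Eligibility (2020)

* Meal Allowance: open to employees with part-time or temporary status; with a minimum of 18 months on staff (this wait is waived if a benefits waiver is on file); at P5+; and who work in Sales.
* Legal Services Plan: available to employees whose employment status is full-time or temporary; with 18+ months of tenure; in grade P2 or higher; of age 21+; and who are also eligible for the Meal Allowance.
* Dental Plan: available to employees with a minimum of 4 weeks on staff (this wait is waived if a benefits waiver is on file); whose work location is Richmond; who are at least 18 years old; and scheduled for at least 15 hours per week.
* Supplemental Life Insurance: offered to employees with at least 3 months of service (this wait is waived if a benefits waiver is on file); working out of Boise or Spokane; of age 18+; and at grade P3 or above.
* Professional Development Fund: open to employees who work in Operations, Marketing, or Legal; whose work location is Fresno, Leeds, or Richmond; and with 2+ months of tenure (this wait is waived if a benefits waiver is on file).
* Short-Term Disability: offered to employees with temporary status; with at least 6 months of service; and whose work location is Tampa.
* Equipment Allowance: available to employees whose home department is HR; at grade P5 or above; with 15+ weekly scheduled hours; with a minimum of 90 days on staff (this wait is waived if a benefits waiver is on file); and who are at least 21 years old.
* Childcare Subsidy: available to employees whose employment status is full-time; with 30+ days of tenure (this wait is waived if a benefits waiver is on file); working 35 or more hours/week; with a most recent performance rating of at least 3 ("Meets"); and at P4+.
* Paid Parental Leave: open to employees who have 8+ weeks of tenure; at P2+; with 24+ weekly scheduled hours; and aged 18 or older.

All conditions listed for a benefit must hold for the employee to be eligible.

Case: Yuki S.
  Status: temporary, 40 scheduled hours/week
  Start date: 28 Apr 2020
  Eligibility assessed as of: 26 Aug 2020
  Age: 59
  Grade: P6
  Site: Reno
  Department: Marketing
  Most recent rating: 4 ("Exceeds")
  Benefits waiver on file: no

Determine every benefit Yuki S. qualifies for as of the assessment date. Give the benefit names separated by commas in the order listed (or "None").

Service from 28 Apr 2020 to 26 Aug 2020: 120 days.
Meal Allowance — status temporary ✓; no waiver, service 120 days < 18 months (≈540 days) ✗ → not eligible.
Legal Services Plan — status temporary ✓; service 120 days < 18 months (≈540 days) ✗ → not eligible.
Dental Plan — no waiver, service 120 days ≥ 4 weeks (≈28 days) ✓; site Reno ✗ (not Richmond) → not eligible.
Supplemental Life Insurance — no waiver, service 120 days ≥ 3 months (≈90 days) ✓; site Reno ✗ (not Boise or Spokane) → not eligible.
Professional Development Fund — dept Marketing ✓; site Reno ✗ (not Fresno, Leeds, or Richmond) → not eligible.
Short-Term Disability — status temporary ✓; service 120 days < 6 months (≈180 days) ✗ → not eligible.
Equipment Allowance — dept Marketing ✗ → not eligible.
Childcare Subsidy — status temporary ✗ (requires full-time) → not eligible.
Paid Parental Leave — service 120 days ≥ 8 weeks (≈56 days) ✓; grade P6 ≥ P2 ✓; 40 hrs/wk ≥ 24 ✓; age 59 ≥ 18 ✓ → eligible.

Paid Parental Leave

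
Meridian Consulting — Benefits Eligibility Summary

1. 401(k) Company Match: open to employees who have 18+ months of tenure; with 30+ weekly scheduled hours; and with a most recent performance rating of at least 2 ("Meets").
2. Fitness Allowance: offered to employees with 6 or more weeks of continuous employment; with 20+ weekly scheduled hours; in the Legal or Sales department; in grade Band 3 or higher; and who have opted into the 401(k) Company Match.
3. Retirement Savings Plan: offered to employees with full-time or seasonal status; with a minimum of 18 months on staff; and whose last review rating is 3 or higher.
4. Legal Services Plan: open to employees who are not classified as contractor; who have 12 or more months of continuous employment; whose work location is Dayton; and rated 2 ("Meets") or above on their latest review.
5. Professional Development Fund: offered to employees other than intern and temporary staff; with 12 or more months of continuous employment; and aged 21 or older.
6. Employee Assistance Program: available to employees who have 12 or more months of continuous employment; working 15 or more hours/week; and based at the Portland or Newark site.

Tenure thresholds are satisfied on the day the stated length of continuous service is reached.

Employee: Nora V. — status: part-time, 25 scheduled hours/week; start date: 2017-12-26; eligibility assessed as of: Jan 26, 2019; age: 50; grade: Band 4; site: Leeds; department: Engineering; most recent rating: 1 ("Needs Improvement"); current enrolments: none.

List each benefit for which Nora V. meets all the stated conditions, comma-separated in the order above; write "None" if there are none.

Service from 2017-12-26 to Jan 26, 2019: 396 days.
401(k) Company Match — service 396 days < 18 months (≈540 days) ✗ → not eligible.
Fitness Allowance — service 396 days ≥ 6 weeks (≈42 days) ✓; 25 hrs/wk ≥ 20 ✓; dept Engineering ✗ → not eligible.
Retirement Savings Plan — status part-time ✗ (requires full-time or seasonal) → not eligible.
Legal Services Plan — status part-time ✓ (not excluded); service 396 days ≥ 12 months (≈360 days) ✓; site Leeds ✗ (not Dayton) → not eligible.
Professional Development Fund — status part-time ✓ (not excluded); service 396 days ≥ 12 months (≈360 days) ✓; age 50 ≥ 21 ✓ → eligible.
Employee Assistance Program — service 396 days ≥ 12 months (≈360 days) ✓; 25 hrs/wk ≥ 15 ✓; site Leeds ✗ (not Portland or Newark) → not eligible.

Professional Development Fund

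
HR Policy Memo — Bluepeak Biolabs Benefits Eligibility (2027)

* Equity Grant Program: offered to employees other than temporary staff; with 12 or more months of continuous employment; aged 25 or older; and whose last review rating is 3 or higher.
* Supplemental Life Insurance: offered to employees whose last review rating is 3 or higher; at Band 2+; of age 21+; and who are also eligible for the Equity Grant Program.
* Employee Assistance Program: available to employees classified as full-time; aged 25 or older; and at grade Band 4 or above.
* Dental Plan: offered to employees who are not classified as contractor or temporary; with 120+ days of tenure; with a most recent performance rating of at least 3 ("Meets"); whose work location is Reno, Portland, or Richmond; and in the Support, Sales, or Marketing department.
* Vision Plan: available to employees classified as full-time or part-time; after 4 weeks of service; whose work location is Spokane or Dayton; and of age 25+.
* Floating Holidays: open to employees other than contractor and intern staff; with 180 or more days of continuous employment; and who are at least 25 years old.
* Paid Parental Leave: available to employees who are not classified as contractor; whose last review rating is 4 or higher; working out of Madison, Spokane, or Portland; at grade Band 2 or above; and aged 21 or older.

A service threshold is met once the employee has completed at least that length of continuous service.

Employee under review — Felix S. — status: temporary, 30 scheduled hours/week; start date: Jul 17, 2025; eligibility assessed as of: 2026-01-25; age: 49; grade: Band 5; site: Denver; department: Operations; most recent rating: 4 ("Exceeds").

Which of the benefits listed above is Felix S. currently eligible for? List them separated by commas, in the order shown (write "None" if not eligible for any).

Service from Jul 17, 2025 to 2026-01-25: 192 days.
Equity Grant Program — status temporary ✗ (excluded) → not eligible.
Supplemental Life Insurance — rating 4 ≥ 3 ✓; grade Band 5 ≥ Band 2 ✓; age 49 ≥ 21 ✓; not eligible for Equity Grant Program ✗ → not eligible.
Employee Assistance Program — status temporary ✗ (requires full-time) → not eligible.
Dental Plan — status temporary ✗ (excluded) → not eligible.
Vision Plan — status temporary ✗ (requires full-time or part-time) → not eligible.
Floating Holidays — status temporary ✓ (not excluded); service 192 days ≥ 180 days ✓; age 49 ≥ 25 ✓ → eligible.
Paid Parental Leave — status temporary ✓ (not excluded); rating 4 ≥ 4 ✓; site Denver ✗ (not Madison, Spokane, or Portland) → not eligible.

Floating Holidays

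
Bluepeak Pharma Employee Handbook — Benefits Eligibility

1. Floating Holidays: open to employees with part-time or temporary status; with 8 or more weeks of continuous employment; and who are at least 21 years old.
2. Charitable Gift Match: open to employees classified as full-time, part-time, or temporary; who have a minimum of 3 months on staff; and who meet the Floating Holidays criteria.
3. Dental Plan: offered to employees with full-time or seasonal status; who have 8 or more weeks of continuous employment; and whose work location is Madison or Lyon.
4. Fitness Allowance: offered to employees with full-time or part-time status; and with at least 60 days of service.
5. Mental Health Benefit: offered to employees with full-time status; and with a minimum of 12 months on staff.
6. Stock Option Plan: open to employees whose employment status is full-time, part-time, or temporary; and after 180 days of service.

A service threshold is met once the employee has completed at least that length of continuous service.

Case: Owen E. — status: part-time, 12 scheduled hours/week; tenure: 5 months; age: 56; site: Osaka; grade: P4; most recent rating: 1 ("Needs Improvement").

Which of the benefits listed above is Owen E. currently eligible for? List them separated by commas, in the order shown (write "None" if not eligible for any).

Floating Holidays — status part-time ✓; service 5 months ≥ 8 weeks (≈56 days) ✓; age 56 ≥ 21 ✓ → eligible.
Charitable Gift Match — status part-time ✓; service 5 months ≥ 3 months ✓; eligible for Floating Holidays ✓ → eligible.
Dental Plan — status part-time ✗ (requires full-time or seasonal) → not eligible.
Fitness Allowance — status part-time ✓; service 5 months ≥ 60 days ✓ → eligible.
Mental Health Benefit — status part-time ✗ (requires full-time) → not eligible.
Stock Option Plan — status part-time ✓; service 5 months < 180 days ✗ → not eligible.

Floating Holidays, Charitable Gift Match, Fitness Allowance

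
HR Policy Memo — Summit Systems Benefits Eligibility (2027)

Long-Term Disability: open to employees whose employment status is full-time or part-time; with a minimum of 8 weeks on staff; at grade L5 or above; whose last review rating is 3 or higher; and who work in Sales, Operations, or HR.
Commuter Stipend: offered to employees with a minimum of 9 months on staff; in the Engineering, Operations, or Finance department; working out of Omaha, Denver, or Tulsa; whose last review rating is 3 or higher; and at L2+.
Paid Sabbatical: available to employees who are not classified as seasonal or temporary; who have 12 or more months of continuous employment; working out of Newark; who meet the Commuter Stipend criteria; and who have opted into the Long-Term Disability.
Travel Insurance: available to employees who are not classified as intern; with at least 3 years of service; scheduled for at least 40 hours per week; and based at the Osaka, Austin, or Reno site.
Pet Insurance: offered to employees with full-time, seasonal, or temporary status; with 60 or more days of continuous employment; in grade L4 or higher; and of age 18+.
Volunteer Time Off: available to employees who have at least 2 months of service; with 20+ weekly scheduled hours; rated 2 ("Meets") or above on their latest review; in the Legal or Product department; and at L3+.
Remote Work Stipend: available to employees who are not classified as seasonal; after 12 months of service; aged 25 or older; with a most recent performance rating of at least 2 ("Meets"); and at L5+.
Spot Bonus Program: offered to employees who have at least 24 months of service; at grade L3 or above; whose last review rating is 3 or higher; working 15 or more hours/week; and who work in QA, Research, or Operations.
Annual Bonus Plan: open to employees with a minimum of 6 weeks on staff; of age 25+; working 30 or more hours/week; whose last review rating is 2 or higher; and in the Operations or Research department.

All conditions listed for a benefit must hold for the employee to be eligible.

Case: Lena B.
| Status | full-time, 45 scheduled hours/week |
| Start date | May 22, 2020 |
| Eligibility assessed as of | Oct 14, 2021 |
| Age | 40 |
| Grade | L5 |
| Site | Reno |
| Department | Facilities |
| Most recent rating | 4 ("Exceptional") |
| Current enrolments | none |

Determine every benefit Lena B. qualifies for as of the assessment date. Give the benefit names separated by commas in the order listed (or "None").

Pet Insurance, Remote Work Stipend

Service from May 22, 2020 to Oct 14, 2021: 510 days.
Long-Term Disability — status full-time ✓; service 510 days ≥ 8 weeks (≈56 days) ✓; grade L5 ≥ L5 ✓; rating 4 ≥ 3 ✓; dept Facilities ✗ → not eligible.
Commuter Stipend — service 510 days ≥ 9 months (≈270 days) ✓; dept Facilities ✗ → not eligible.
Paid Sabbatical — status full-time ✓ (not excluded); service 510 days ≥ 12 months (≈360 days) ✓; site Reno ✗ (not Newark) → not eligible.
Travel Insurance — status full-time ✓ (not excluded); service 510 days < 3 years (≈1095 days) ✗ → not eligible.
Pet Insurance — status full-time ✓; service 510 days ≥ 60 days ✓; grade L5 ≥ L4 ✓; age 40 ≥ 18 ✓ → eligible.
Volunteer Time Off — service 510 days ≥ 2 months (≈60 days) ✓; 45 hrs/wk ≥ 20 ✓; rating 4 ≥ 2 ✓; dept Facilities ✗ → not eligible.
Remote Work Stipend — status full-time ✓ (not excluded); service 510 days ≥ 12 months (≈360 days) ✓; age 40 ≥ 25 ✓; rating 4 ≥ 2 ✓; grade L5 ≥ L5 ✓ → eligible.
Spot Bonus Program — service 510 days < 24 months (≈720 days) ✗ → not eligible.
Annual Bonus Plan — service 510 days ≥ 6 weeks (≈42 days) ✓; age 40 ≥ 25 ✓; 45 hrs/wk ≥ 30 ✓; rating 4 ≥ 2 ✓; dept Facilities ✗ → not eligible.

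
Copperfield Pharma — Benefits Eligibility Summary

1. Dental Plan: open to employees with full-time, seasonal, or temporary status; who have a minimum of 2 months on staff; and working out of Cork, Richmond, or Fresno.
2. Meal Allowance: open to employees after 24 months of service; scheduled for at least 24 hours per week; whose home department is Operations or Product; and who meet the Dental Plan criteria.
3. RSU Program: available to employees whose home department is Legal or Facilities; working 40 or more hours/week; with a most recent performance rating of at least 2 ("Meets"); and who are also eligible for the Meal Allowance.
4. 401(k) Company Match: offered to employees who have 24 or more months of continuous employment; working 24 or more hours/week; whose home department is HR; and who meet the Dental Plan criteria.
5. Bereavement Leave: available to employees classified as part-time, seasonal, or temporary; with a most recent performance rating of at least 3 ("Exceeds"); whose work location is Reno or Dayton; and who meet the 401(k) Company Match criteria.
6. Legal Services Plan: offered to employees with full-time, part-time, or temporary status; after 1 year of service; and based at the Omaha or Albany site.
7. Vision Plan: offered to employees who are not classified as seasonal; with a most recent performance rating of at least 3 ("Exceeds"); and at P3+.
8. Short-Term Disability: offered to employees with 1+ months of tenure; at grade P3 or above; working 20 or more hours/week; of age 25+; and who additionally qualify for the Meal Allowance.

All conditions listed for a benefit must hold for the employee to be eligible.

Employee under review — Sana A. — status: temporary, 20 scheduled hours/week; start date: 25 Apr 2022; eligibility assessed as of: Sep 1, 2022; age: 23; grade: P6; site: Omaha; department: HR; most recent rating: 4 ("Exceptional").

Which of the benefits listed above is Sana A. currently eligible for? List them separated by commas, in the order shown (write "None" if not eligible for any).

Service from 25 Apr 2022 to Sep 1, 2022: 129 days.
Dental Plan — status temporary ✓; service 129 days ≥ 2 months (≈60 days) ✓; site Omaha ✗ (not Cork, Richmond, or Fresno) → not eligible.
Meal Allowance — service 129 days < 24 months (≈720 days) ✗ → not eligible.
RSU Program — dept HR ✗ → not eligible.
401(k) Company Match — service 129 days < 24 months (≈720 days) ✗ → not eligible.
Bereavement Leave — status temporary ✓; rating 4 ≥ 3 ✓; site Omaha ✗ (not Reno or Dayton) → not eligible.
Legal Services Plan — status temporary ✓; service 129 days < 1 year (≈365 days) ✗ → not eligible.
Vision Plan — status temporary ✓ (not excluded); rating 4 ≥ 3 ✓; grade P6 ≥ P3 ✓ → eligible.
Short-Term Disability — service 129 days ≥ 1 month (≈30 days) ✓; grade P6 ≥ P3 ✓; 20 hrs/wk ≥ 20 ✓; age 23 < 25 ✗ → not eligible.

Vision Plan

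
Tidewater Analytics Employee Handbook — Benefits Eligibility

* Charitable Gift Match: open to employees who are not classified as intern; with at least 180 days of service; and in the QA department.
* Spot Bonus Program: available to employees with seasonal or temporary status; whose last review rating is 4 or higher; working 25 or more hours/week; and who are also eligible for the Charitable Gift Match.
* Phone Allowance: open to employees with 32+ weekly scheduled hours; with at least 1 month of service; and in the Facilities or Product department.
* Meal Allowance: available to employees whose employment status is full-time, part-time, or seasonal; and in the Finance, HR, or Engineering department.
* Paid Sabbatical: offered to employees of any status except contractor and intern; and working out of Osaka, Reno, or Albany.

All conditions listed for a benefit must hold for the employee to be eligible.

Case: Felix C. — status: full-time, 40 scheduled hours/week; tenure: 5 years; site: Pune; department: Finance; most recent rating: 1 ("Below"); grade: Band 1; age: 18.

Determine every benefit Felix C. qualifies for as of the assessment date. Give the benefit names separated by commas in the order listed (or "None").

Charitable Gift Match — status full-time ✓ (not excluded); service 5 years ≥ 180 days ✓; dept Finance ✗ → not eligible.
Spot Bonus Program — status full-time ✗ (requires seasonal or temporary) → not eligible.
Phone Allowance — 40 hrs/wk ≥ 32 ✓; service 5 years ≥ 1 month (≈30 days) ✓; dept Finance ✗ → not eligible.
Meal Allowance — status full-time ✓; dept Finance ✓ → eligible.
Paid Sabbatical — status full-time ✓ (not excluded); site Pune ✗ (not Osaka, Reno, or Albany) → not eligible.

Meal Allowance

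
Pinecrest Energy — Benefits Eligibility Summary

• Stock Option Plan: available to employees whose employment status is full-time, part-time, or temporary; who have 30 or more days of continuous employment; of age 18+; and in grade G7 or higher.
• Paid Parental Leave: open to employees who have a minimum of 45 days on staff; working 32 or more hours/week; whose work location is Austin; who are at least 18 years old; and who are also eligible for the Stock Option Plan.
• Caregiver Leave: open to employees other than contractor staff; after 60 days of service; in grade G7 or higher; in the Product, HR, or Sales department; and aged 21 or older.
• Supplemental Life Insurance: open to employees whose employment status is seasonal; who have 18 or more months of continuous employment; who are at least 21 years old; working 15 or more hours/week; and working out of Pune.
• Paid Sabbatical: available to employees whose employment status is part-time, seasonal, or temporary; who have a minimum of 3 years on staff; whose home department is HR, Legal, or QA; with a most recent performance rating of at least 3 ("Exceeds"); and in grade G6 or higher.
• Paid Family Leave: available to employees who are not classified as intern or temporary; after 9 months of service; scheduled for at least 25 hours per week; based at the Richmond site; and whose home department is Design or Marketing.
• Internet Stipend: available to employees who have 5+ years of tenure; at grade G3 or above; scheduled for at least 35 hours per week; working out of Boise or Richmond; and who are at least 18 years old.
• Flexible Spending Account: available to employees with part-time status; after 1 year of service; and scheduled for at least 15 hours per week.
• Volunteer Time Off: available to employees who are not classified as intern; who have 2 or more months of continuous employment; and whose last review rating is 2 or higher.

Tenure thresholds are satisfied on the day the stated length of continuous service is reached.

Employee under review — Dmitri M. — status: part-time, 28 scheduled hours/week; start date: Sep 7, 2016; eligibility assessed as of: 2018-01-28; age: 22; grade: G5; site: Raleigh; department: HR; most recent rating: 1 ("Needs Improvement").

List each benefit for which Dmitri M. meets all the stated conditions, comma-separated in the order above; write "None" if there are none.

Service from Sep 7, 2016 to 2018-01-28: 508 days.
Stock Option Plan — status part-time ✓; service 508 days ≥ 30 days ✓; age 22 ≥ 18 ✓; grade G5 < G7 ✗ → not eligible.
Paid Parental Leave — service 508 days ≥ 45 days ✓; 28 hrs/wk < 32 ✗ → not eligible.
Caregiver Leave — status part-time ✓ (not excluded); service 508 days ≥ 60 days ✓; grade G5 < G7 ✗ → not eligible.
Supplemental Life Insurance — status part-time ✗ (requires seasonal) → not eligible.
Paid Sabbatical — status part-time ✓; service 508 days < 3 years (≈1095 days) ✗ → not eligible.
Paid Family Leave — status part-time ✓ (not excluded); service 508 days ≥ 9 months (≈270 days) ✓; 28 hrs/wk ≥ 25 ✓; site Raleigh ✗ (not Richmond) → not eligible.
Internet Stipend — service 508 days < 5 years (≈1825 days) ✗ → not eligible.
Flexible Spending Account — status part-time ✓; service 508 days ≥ 1 year (≈365 days) ✓; 28 hrs/wk ≥ 15 ✓ → eligible.
Volunteer Time Off — status part-time ✓ (not excluded); service 508 days ≥ 2 months (≈60 days) ✓; rating 1 < 2 ✗ → not eligible.

Flexible Spending Account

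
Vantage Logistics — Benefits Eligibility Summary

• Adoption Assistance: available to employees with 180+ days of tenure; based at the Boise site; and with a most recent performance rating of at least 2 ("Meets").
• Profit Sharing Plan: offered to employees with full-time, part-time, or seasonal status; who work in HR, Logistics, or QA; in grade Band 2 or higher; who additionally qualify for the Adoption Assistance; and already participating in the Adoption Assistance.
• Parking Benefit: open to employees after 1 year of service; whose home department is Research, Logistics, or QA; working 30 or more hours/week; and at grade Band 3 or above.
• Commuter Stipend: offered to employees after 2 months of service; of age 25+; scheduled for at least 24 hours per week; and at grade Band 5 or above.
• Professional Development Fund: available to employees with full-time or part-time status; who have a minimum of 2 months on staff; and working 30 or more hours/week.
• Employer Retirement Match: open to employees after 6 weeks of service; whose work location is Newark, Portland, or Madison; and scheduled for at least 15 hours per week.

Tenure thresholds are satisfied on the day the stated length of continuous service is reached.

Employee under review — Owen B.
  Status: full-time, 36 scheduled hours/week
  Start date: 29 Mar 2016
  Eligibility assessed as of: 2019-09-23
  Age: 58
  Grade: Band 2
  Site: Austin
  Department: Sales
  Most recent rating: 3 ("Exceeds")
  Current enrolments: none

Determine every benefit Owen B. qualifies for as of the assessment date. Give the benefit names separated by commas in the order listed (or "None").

Professional Development Fund

Service from 29 Mar 2016 to 2019-09-23: 1273 days.
Adoption Assistance — service 1273 days ≥ 180 days ✓; site Austin ✗ (not Boise) → not eligible.
Profit Sharing Plan — status full-time ✓; dept Sales ✗ → not eligible.
Parking Benefit — service 1273 days ≥ 1 year (≈365 days) ✓; dept Sales ✗ → not eligible.
Commuter Stipend — service 1273 days ≥ 2 months (≈60 days) ✓; age 58 ≥ 25 ✓; 36 hrs/wk ≥ 24 ✓; grade Band 2 < Band 5 ✗ → not eligible.
Professional Development Fund — status full-time ✓; service 1273 days ≥ 2 months (≈60 days) ✓; 36 hrs/wk ≥ 30 ✓ → eligible.
Employer Retirement Match — service 1273 days ≥ 6 weeks (≈42 days) ✓; site Austin ✗ (not Newark, Portland, or Madison) → not eligible.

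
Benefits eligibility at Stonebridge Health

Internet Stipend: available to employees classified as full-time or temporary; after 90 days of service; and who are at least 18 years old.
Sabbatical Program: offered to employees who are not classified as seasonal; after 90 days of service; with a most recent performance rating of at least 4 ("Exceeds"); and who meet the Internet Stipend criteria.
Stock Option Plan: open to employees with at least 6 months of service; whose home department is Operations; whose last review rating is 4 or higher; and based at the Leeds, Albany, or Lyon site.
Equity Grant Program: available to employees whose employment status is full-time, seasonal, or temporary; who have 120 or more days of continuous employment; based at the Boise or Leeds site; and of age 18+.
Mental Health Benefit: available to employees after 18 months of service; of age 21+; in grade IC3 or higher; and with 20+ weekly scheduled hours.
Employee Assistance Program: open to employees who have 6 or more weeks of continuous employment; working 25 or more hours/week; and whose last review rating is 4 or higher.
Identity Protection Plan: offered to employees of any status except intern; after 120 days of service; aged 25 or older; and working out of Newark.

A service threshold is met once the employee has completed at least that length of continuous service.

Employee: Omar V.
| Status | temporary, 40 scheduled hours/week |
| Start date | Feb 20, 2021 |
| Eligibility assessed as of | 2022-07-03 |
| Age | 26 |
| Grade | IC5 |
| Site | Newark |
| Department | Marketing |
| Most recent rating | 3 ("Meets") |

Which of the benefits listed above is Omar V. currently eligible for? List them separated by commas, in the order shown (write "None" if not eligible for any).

Service from Feb 20, 2021 to 2022-07-03: 498 days.
Internet Stipend — status temporary ✓; service 498 days ≥ 90 days ✓; age 26 ≥ 18 ✓ → eligible.
Sabbatical Program — status temporary ✓ (not excluded); service 498 days ≥ 90 days ✓; rating 3 < 4 ✗ → not eligible.
Stock Option Plan — service 498 days ≥ 6 months (≈180 days) ✓; dept Marketing ✗ → not eligible.
Equity Grant Program — status temporary ✓; service 498 days ≥ 120 days ✓; site Newark ✗ (not Boise or Leeds) → not eligible.
Mental Health Benefit — service 498 days < 18 months (≈540 days) ✗ → not eligible.
Employee Assistance Program — service 498 days ≥ 6 weeks (≈42 days) ✓; 40 hrs/wk ≥ 25 ✓; rating 3 < 4 ✗ → not eligible.
Identity Protection Plan — status temporary ✓ (not excluded); service 498 days ≥ 120 days ✓; age 26 ≥ 25 ✓; site Newark ✓ → eligible.

Internet Stipend, Identity Protection Plan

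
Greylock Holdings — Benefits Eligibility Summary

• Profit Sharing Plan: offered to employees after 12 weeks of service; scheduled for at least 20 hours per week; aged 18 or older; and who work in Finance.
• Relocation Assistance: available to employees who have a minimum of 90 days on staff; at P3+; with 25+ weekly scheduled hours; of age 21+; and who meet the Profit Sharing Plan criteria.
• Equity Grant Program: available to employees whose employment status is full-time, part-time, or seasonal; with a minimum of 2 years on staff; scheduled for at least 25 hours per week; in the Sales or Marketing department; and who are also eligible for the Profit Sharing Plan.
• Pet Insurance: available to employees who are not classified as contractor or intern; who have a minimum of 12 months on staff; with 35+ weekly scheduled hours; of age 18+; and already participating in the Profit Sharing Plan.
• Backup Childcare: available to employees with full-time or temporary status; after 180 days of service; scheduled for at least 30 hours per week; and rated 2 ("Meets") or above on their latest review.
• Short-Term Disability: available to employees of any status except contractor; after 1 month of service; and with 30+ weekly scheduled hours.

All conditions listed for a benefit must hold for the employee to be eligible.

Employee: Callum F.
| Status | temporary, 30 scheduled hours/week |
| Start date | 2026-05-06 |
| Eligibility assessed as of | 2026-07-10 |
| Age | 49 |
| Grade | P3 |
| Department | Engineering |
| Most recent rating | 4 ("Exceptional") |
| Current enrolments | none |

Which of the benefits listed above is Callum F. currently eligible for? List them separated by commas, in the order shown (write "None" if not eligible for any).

Short-Term Disability

Service from 2026-05-06 to 2026-07-10: 65 days.
Profit Sharing Plan — service 65 days < 12 weeks (≈84 days) ✗ → not eligible.
Relocation Assistance — service 65 days < 90 days ✗ → not eligible.
Equity Grant Program — status temporary ✗ (requires full-time, part-time, or seasonal) → not eligible.
Pet Insurance — status temporary ✓ (not excluded); service 65 days < 12 months (≈360 days) ✗ → not eligible.
Backup Childcare — status temporary ✓; service 65 days < 180 days ✗ → not eligible.
Short-Term Disability — status temporary ✓ (not excluded); service 65 days ≥ 1 month (≈30 days) ✓; 30 hrs/wk ≥ 30 ✓ → eligible.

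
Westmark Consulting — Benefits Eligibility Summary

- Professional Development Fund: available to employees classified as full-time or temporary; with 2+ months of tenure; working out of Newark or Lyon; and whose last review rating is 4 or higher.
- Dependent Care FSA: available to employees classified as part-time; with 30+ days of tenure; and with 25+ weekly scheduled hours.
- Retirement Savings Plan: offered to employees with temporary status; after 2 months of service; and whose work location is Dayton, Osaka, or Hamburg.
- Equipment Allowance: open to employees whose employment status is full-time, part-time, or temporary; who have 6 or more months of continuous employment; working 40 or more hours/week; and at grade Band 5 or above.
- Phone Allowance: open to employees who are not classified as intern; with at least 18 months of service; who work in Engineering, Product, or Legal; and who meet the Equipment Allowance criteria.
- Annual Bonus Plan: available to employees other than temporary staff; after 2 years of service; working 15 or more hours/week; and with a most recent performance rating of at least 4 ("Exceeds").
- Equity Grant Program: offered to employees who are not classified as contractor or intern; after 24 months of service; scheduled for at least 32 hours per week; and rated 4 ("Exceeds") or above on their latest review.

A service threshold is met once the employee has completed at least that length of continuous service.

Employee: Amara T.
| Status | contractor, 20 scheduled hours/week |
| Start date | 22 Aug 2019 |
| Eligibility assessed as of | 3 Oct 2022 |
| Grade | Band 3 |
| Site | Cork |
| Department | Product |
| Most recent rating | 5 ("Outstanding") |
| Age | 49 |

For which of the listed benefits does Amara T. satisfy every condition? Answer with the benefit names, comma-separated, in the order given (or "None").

Service from 22 Aug 2019 to 3 Oct 2022: 1138 days.
Professional Development Fund — status contractor ✗ (requires full-time or temporary) → not eligible.
Dependent Care FSA — status contractor ✗ (requires part-time) → not eligible.
Retirement Savings Plan — status contractor ✗ (requires temporary) → not eligible.
Equipment Allowance — status contractor ✗ (requires full-time, part-time, or temporary) → not eligible.
Phone Allowance — status contractor ✓ (not excluded); service 1138 days ≥ 18 months (≈540 days) ✓; dept Product ✓; not eligible for Equipment Allowance ✗ → not eligible.
Annual Bonus Plan — status contractor ✓ (not excluded); service 1138 days ≥ 2 years (≈730 days) ✓; 20 hrs/wk ≥ 15 ✓; rating 5 ≥ 4 ✓ → eligible.
Equity Grant Program — status contractor ✗ (excluded) → not eligible.

Annual Bonus Plan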